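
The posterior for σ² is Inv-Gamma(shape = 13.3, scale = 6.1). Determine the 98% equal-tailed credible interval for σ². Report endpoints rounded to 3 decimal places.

Inverse-Gamma(13.3, 6.1) quantiles: F⁻¹(0.01) and F⁻¹(0.99).
Equivalently, 1/σ² ~ Gamma(13.3, rate = 6.1); invert its 0.99 and 0.01 quantiles.
Posterior mean ≈ 0.496, SD ≈ 0.148; a Normal approximation gives roughly [0.153, 0.839].
Exact: lower = 0.263; upper = 0.968.

[0.263, 0.968]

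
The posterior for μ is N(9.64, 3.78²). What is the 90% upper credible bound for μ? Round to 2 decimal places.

Need U with P(μ ≤ U) = 0.90: U = 9.64 + z_{0.1}·3.78.
z = 1.282; U = 9.64 + 1.282 × 3.78 = 14.48.

14.48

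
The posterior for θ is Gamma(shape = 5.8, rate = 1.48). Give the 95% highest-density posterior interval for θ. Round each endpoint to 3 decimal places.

[1.111, 7.149]

The posterior is unimodal and skewed, so the HPD interval has equal density at both endpoints and is the shortest 95% interval.
Solving f(1.111) = f(7.149) with F(7.149) − F(1.111) = 0.95 gives [1.111, 7.149].
For comparison, the equal-tailed interval is [1.408, 7.693]; the HPD is narrower and shifted toward the mode.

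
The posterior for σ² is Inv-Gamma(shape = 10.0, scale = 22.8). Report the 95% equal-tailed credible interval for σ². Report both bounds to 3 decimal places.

[1.335, 4.755]

Inverse-Gamma(10.0, 22.8) quantiles: F⁻¹(0.025) and F⁻¹(0.975).
Equivalently, 1/σ² ~ Gamma(10.0, rate = 22.8); invert its 0.975 and 0.025 quantiles.
Posterior mean ≈ 2.533, SD ≈ 0.896; a Normal approximation gives roughly [0.778, 4.289].
Exact: lower = 1.335; upper = 4.755.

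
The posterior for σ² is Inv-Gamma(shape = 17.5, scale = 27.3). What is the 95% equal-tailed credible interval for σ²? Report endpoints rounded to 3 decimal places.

[1.026, 2.654]

Inverse-Gamma(17.5, 27.3) quantiles: F⁻¹(0.025) and F⁻¹(0.975).
Equivalently, 1/σ² ~ Gamma(17.5, rate = 27.3); invert its 0.975 and 0.025 quantiles.
Posterior mean ≈ 1.655, SD ≈ 0.420; a Normal approximation gives roughly [0.831, 2.478].
Exact: lower = 1.026; upper = 2.654.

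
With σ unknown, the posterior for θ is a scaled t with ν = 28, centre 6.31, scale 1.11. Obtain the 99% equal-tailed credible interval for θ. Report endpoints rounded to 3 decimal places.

The t_28 distribution is symmetric; the 99% interval is 6.31 ± t·1.11 with t_{0.995,28} = 2.763.
Half-width: 2.763 × 1.11 = 3.067.
6.31 − 3.067 = 3.243; 6.31 + 3.067 = 9.377.

[3.243, 9.377]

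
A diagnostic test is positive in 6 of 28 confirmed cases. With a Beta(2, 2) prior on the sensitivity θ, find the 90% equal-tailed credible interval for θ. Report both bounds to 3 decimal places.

[0.135, 0.383]

Posterior: Beta(2+6, 2+22) = Beta(8, 24).
Equal-tailed 90% interval: the 0.05 and 0.95 quantiles of Beta(8, 24).
Posterior mean ≈ 0.250, SD ≈ 0.075; a Normal approximation gives roughly [0.126, 0.374].
Exact: F⁻¹(0.05) = 0.135; F⁻¹(0.95) = 0.383.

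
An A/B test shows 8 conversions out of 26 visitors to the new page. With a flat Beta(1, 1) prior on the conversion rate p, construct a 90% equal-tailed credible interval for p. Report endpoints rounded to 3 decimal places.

[0.186, 0.471]

Posterior: Beta(1+8, 1+18) = Beta(9, 19).
Equal-tailed 90% interval: the 0.05 and 0.95 quantiles of Beta(9, 19).
Posterior mean ≈ 0.321, SD ≈ 0.087; a Normal approximation gives roughly [0.179, 0.464].
Exact: F⁻¹(0.05) = 0.186; F⁻¹(0.95) = 0.471.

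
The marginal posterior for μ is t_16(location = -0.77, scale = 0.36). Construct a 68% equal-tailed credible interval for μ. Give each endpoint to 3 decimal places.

[-1.139, -0.401]

The t_16 distribution is symmetric; the 68% interval is -0.77 ± t·0.36 with t_{0.84,16} = 1.026.
Half-width: 1.026 × 0.36 = 0.369.
-0.77 − 0.369 = -1.139; -0.77 + 0.369 = -0.401.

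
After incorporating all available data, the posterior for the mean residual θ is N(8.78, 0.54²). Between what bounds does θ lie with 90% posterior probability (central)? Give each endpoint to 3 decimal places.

The posterior is symmetric, so the 90% equal-tailed interval is θ = 8.78 ± z·0.54 with z = 1.645.
Half-width: 1.645 × 0.54 = 0.888.
8.78 − 0.888 = 7.892; 8.78 + 0.888 = 9.668.

[7.892, 9.668]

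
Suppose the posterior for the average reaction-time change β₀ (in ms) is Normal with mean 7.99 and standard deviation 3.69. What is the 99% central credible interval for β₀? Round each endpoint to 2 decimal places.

[-1.51, 17.49]

The posterior is symmetric, so the 99% equal-tailed interval is β₀ = 7.99 ± z·3.69 with z = 2.576.
Half-width: 2.576 × 3.69 = 9.50.
7.99 − 9.50 = -1.51; 7.99 + 9.50 = 17.49.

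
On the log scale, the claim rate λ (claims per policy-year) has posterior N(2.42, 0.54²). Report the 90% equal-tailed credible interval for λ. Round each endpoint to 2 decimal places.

On the log scale the 90% interval is 2.42 ± 1.645 × 0.54 = [1.5318, 3.3082].
Exponentiate: [e^1.5318, e^3.3082] = [4.63, 27.34].

[4.63, 27.34]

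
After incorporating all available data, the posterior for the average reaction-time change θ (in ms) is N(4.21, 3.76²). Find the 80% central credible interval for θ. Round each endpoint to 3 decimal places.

The posterior is symmetric, so the 80% equal-tailed interval is θ = 4.21 ± z·3.76 with z = 1.282.
Half-width: 1.282 × 3.76 = 4.819.
4.21 − 4.819 = -0.609; 4.21 + 4.819 = 9.029.

[-0.609, 9.029]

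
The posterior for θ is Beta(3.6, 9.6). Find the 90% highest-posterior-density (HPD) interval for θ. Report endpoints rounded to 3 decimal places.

[0.080, 0.457]

The posterior is unimodal and skewed, so the HPD interval has equal density at both endpoints and is the shortest 90% interval.
Solving f(0.080) = f(0.457) with F(0.457) − F(0.080) = 0.90 gives [0.080, 0.457].
For comparison, the equal-tailed interval is [0.100, 0.486]; the HPD is narrower and shifted toward the mode.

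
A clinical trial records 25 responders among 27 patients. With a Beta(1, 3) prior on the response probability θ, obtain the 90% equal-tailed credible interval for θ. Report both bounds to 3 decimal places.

Posterior: Beta(1+25, 3+2) = Beta(26, 5).
Equal-tailed 90% interval: the 0.05 and 0.95 quantiles of Beta(26, 5).
Posterior mean ≈ 0.839, SD ≈ 0.065; a Normal approximation gives roughly [0.732, 0.946].
Exact: F⁻¹(0.05) = 0.720; F⁻¹(0.95) = 0.932.

[0.720, 0.932]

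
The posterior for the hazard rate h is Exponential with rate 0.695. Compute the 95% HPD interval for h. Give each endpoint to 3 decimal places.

[0.000, 4.310]

The exponential density is strictly decreasing on [0, ∞), so the HPD interval is anchored at 0: [0, q] with P(h ≤ q) = 0.95.
q = −ln(1 − 0.95) / 0.695 = 2.9957 / 0.695 = 4.310.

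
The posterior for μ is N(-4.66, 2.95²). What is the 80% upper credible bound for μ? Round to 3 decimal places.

Need U with P(μ ≤ U) = 0.80: U = -4.66 + z_{0.2}·2.95.
z = 0.842; U = -4.66 + 0.842 × 2.95 = -2.177.

-2.177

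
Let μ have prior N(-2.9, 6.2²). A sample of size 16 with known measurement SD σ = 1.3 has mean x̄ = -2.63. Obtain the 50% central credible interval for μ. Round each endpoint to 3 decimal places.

Posterior precision = 1/6.2² + 16/1.3² = 0.0260 + 9.4675 = 9.4935, so posterior SD = 0.3246.
Posterior mean = (-2.9/6.2² + 16·-2.63/1.3²) / 9.4935 = -2.6307.
Interval: -2.6307 ± 0.674 × 0.3246 → [-2.850, -2.412].

[-2.850, -2.412]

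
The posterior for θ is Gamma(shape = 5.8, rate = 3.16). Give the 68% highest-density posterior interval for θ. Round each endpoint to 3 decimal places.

The posterior is unimodal and skewed, so the HPD interval has equal density at both endpoints and is the shortest 68% interval.
Solving f(0.921) = f(2.332) with F(2.332) − F(0.921) = 0.68 gives [0.921, 2.332].
For comparison, the equal-tailed interval is [1.099, 2.571]; the HPD is narrower and shifted toward the mode.

[0.921, 2.332]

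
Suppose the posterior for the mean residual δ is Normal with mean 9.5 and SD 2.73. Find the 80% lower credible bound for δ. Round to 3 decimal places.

7.202

Need L with P(δ ≥ L) = 0.80: L = 9.5 − z_{0.2}·2.73.
z = 0.842; L = 9.5 − 0.842 × 2.73 = 7.202.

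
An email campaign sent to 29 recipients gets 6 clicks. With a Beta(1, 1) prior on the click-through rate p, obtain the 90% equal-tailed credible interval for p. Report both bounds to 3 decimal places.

Posterior: Beta(1+6, 1+23) = Beta(7, 24).
Equal-tailed 90% interval: the 0.05 and 0.95 quantiles of Beta(7, 24).
Posterior mean ≈ 0.226, SD ≈ 0.074; a Normal approximation gives roughly [0.104, 0.347].
Exact: F⁻¹(0.05) = 0.115; F⁻¹(0.95) = 0.357.

[0.115, 0.357]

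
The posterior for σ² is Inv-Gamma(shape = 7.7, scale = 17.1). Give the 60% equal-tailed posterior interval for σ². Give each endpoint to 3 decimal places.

Inverse-Gamma(7.7, 17.1) quantiles: F⁻¹(0.2) and F⁻¹(0.8).
Equivalently, 1/σ² ~ Gamma(7.7, rate = 17.1); invert its 0.8 and 0.2 quantiles.
Posterior mean ≈ 2.552, SD ≈ 1.069; a Normal approximation gives roughly [1.653, 3.452].
Exact: lower = 1.730; upper = 3.213.

[1.730, 3.213]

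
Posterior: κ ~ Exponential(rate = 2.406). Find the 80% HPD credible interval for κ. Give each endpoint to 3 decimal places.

[0.000, 0.669]

The exponential density is strictly decreasing on [0, ∞), so the HPD interval is anchored at 0: [0, q] with P(κ ≤ q) = 0.80.
q = −ln(1 − 0.80) / 2.406 = 1.6094 / 2.406 = 0.669.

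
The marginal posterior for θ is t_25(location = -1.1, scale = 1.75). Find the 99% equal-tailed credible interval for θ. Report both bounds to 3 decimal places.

The t_25 distribution is symmetric; the 99% interval is -1.1 ± t·1.75 with t_{0.995,25} = 2.787.
Half-width: 2.787 × 1.75 = 4.878.
-1.1 − 4.878 = -5.978; -1.1 + 4.878 = 3.778.

[-5.978, 3.778]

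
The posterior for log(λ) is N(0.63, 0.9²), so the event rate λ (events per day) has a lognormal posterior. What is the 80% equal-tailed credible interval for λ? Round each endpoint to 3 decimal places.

On the log scale the 80% interval is 0.63 ± 1.282 × 0.9 = [-0.5234, 1.7834].
Exponentiate: [e^-0.5234, e^1.7834] = [0.593, 5.950].

[0.593, 5.950]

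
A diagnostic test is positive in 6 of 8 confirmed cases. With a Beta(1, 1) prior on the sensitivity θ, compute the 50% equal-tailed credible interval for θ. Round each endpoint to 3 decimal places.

[0.609, 0.804]

Posterior: Beta(1+6, 1+2) = Beta(7, 3).
Equal-tailed 50% interval: the 0.25 and 0.75 quantiles of Beta(7, 3).
Posterior mean ≈ 0.700, SD ≈ 0.138; a Normal approximation gives roughly [0.607, 0.793].
Exact: F⁻¹(0.25) = 0.609; F⁻¹(0.75) = 0.804.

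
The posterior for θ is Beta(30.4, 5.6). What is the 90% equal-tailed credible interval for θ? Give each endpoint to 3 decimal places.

[0.736, 0.930]

Posterior: Beta(30.4, 5.6).
Equal-tailed 90% interval: the 0.05 and 0.95 quantiles of Beta(30.4, 5.6).
Posterior mean ≈ 0.844, SD ≈ 0.060; a Normal approximation gives roughly [0.746, 0.942].
Exact: F⁻¹(0.05) = 0.736; F⁻¹(0.95) = 0.930.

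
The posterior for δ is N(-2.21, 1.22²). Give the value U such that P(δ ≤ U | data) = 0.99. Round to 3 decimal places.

0.628

Need U with P(δ ≤ U) = 0.99: U = -2.21 + z_{0.01}·1.22.
z = 2.326; U = -2.21 + 2.326 × 1.22 = 0.628.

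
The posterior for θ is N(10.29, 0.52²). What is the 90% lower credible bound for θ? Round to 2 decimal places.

9.62

Need L with P(θ ≥ L) = 0.90: L = 10.29 − z_{0.1}·0.52.
z = 1.282; L = 10.29 − 1.282 × 0.52 = 9.62.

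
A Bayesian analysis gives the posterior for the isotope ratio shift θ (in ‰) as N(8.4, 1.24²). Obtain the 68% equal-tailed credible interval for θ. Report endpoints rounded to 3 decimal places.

[7.167, 9.633]

The posterior is symmetric, so the 68% equal-tailed interval is θ = 8.4 ± z·1.24 with z = 0.994.
Half-width: 0.994 × 1.24 = 1.233.
8.4 − 1.233 = 7.167; 8.4 + 1.233 = 9.633.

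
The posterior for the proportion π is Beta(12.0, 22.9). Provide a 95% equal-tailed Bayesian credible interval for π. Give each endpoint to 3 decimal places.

[0.198, 0.507]

Posterior: Beta(12.0, 22.9).
Equal-tailed 95% interval: the 0.025 and 0.975 quantiles of Beta(12.0, 22.9).
Posterior mean ≈ 0.344, SD ≈ 0.079; a Normal approximation gives roughly [0.188, 0.499].
Exact: F⁻¹(0.025) = 0.198; F⁻¹(0.975) = 0.507.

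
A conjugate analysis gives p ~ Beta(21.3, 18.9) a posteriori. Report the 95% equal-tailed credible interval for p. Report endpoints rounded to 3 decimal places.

[0.377, 0.680]

Posterior: Beta(21.3, 18.9).
Equal-tailed 95% interval: the 0.025 and 0.975 quantiles of Beta(21.3, 18.9).
Posterior mean ≈ 0.530, SD ≈ 0.078; a Normal approximation gives roughly [0.377, 0.682].
Exact: F⁻¹(0.025) = 0.377; F⁻¹(0.975) = 0.680.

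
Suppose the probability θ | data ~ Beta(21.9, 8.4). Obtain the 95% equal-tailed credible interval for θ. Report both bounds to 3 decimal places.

[0.554, 0.864]

Posterior: Beta(21.9, 8.4).
Equal-tailed 95% interval: the 0.025 and 0.975 quantiles of Beta(21.9, 8.4).
Posterior mean ≈ 0.723, SD ≈ 0.080; a Normal approximation gives roughly [0.566, 0.880].
Exact: F⁻¹(0.025) = 0.554; F⁻¹(0.975) = 0.864.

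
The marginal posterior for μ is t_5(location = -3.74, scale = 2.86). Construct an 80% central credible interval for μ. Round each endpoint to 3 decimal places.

[-7.961, 0.481]

The t_5 distribution is symmetric; the 80% interval is -3.74 ± t·2.86 with t_{0.9,5} = 1.476.
Half-width: 1.476 × 2.86 = 4.221.
-3.74 − 4.221 = -7.961; -3.74 + 4.221 = 0.481.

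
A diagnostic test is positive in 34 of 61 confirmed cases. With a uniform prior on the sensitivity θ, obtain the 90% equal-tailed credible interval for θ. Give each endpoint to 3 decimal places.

[0.452, 0.657]

Posterior: Beta(1+34, 1+27) = Beta(35, 28).
Equal-tailed 90% interval: the 0.05 and 0.95 quantiles of Beta(35, 28).
Posterior mean ≈ 0.556, SD ≈ 0.062; a Normal approximation gives roughly [0.453, 0.658].
Exact: F⁻¹(0.05) = 0.452; F⁻¹(0.95) = 0.657.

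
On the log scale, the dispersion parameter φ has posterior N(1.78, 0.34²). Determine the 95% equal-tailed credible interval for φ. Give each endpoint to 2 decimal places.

On the log scale the 95% interval is 1.78 ± 1.960 × 0.34 = [1.1136, 2.4464].
Exponentiate: [e^1.1136, e^2.4464] = [3.05, 11.55].

[3.05, 11.55]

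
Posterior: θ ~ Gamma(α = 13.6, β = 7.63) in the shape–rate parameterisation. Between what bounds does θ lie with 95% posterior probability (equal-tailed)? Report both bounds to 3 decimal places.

[0.965, 2.847]

Posterior: Gamma(shape 13.6, rate 7.63).
Equal-tailed 95% interval: Gamma(13.6, 7.63) quantiles at 0.025 and 0.975.
Posterior mean ≈ 1.782, SD ≈ 0.483; a Normal approximation gives roughly [0.835, 2.730].
Exact: lower = 0.965; upper = 2.847.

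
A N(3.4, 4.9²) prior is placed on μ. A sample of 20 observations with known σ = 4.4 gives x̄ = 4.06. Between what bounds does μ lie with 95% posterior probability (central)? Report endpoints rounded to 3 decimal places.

Posterior precision = 1/4.9² + 20/4.4² = 0.0416 + 1.0331 = 1.0747, so posterior SD = 0.9646.
Posterior mean = (3.4/4.9² + 20·4.06/4.4²) / 1.0747 = 4.0344.
Interval: 4.0344 ± 1.960 × 0.9646 → [2.144, 5.925].

[2.144, 5.925]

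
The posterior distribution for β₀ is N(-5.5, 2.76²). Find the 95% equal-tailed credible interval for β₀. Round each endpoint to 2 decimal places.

The posterior is symmetric, so the 95% equal-tailed interval is β₀ = -5.5 ± z·2.76 with z = 1.960.
Half-width: 1.960 × 2.76 = 5.41.
-5.5 − 5.41 = -10.91; -5.5 + 5.41 = -0.09.

[-10.91, -0.09]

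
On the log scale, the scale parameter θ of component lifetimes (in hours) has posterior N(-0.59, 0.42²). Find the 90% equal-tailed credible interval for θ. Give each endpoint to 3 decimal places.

[0.278, 1.106]

On the log scale the 90% interval is -0.59 ± 1.645 × 0.42 = [-1.2808, 0.1008].
Exponentiate: [e^-1.2808, e^0.1008] = [0.278, 1.106].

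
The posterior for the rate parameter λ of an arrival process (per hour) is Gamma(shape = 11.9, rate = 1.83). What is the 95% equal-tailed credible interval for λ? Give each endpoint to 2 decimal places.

Posterior: Gamma(shape 11.9, rate 1.83).
Equal-tailed 95% interval: Gamma(11.9, 1.83) quantiles at 0.025 and 0.975.
Posterior mean ≈ 6.50, SD ≈ 1.89; a Normal approximation gives roughly [2.81, 10.20].
Exact: lower = 3.35; upper = 10.68.

[3.35, 10.68]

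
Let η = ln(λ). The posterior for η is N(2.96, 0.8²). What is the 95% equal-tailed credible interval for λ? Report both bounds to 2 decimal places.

On the log scale the 95% interval is 2.96 ± 1.960 × 0.8 = [1.3920, 4.5280].
Exponentiate: [e^1.3920, e^4.5280] = [4.02, 92.57].

[4.02, 92.57]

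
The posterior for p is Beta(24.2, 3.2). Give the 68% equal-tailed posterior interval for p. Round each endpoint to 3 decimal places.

[0.824, 0.942]

Posterior: Beta(24.2, 3.2).
Equal-tailed 68% interval: the 0.16 and 0.84 quantiles of Beta(24.2, 3.2).
Posterior mean ≈ 0.883, SD ≈ 0.060; a Normal approximation gives roughly [0.823, 0.943].
Exact: F⁻¹(0.16) = 0.824; F⁻¹(0.84) = 0.942.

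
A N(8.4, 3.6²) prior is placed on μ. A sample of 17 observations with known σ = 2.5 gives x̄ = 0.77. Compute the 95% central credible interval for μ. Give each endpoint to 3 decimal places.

Posterior precision = 1/3.6² + 17/2.5² = 0.0772 + 2.7200 = 2.7972, so posterior SD = 0.5979.
Posterior mean = (8.4/3.6² + 17·0.77/2.5²) / 2.7972 = 0.9805.
Interval: 0.9805 ± 1.960 × 0.5979 → [-0.191, 2.152].

[-0.191, 2.152]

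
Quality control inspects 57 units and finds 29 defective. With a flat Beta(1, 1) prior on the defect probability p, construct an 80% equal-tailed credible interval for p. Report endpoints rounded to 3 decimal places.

[0.425, 0.592]

Posterior: Beta(1+29, 1+28) = Beta(30, 29).
Equal-tailed 80% interval: the 0.1 and 0.9 quantiles of Beta(30, 29).
Posterior mean ≈ 0.508, SD ≈ 0.065; a Normal approximation gives roughly [0.426, 0.591].
Exact: F⁻¹(0.1) = 0.425; F⁻¹(0.9) = 0.592.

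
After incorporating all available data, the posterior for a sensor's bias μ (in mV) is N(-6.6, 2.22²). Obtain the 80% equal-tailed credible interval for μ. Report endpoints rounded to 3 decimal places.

The posterior is symmetric, so the 80% equal-tailed interval is μ = -6.6 ± z·2.22 with z = 1.282.
Half-width: 1.282 × 2.22 = 2.845.
-6.6 − 2.845 = -9.445; -6.6 + 2.845 = -3.755.

[-9.445, -3.755]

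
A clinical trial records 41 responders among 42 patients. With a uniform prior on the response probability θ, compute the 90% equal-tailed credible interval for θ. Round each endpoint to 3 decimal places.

Posterior: Beta(1+41, 1+1) = Beta(42, 2).
Equal-tailed 90% interval: the 0.05 and 0.95 quantiles of Beta(42, 2).
Posterior mean ≈ 0.955, SD ≈ 0.031; a Normal approximation gives roughly [0.903, 1.006].
Exact: F⁻¹(0.05) = 0.894; F⁻¹(0.95) = 0.992.

[0.894, 0.992]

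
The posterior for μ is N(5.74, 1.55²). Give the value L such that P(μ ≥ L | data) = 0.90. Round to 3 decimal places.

Need L with P(μ ≥ L) = 0.90: L = 5.74 − z_{0.1}·1.55.
z = 1.282; L = 5.74 − 1.282 × 1.55 = 3.754.

3.754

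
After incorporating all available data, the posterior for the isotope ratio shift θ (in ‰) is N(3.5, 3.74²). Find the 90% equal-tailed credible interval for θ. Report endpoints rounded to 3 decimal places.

[-2.652, 9.652]

The posterior is symmetric, so the 90% equal-tailed interval is θ = 3.5 ± z·3.74 with z = 1.645.
Half-width: 1.645 × 3.74 = 6.152.
3.5 − 6.152 = -2.652; 3.5 + 6.152 = 9.652.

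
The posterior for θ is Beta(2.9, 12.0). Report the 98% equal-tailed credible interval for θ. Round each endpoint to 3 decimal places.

[0.031, 0.473]

Posterior: Beta(2.9, 12.0).
Equal-tailed 98% interval: the 0.01 and 0.99 quantiles of Beta(2.9, 12.0).
Posterior mean ≈ 0.195, SD ≈ 0.099; a Normal approximation gives roughly [-0.036, 0.426].
Exact: F⁻¹(0.01) = 0.031; F⁻¹(0.99) = 0.473.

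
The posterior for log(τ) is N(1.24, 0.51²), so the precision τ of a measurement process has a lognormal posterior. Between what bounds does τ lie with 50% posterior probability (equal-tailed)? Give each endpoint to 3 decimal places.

[2.450, 4.874]

On the log scale the 50% interval is 1.24 ± 0.674 × 0.51 = [0.8960, 1.5840].
Exponentiate: [e^0.8960, e^1.5840] = [2.450, 4.874].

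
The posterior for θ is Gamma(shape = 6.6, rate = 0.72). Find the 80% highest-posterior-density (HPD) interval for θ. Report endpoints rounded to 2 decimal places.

The posterior is unimodal and skewed, so the HPD interval has equal density at both endpoints and is the shortest 80% interval.
Solving f(4.25) = f(12.87) with F(12.87) − F(4.25) = 0.80 gives [4.25, 12.87].
For comparison, the equal-tailed interval is [4.99, 13.93]; the HPD is narrower and shifted toward the mode.

[4.25, 12.87]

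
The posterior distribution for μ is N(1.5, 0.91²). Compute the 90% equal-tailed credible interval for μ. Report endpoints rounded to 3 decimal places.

The posterior is symmetric, so the 90% equal-tailed interval is μ = 1.5 ± z·0.91 with z = 1.645.
Half-width: 1.645 × 0.91 = 1.497.
1.5 − 1.497 = 0.003; 1.5 + 1.497 = 2.997.

[0.003, 2.997]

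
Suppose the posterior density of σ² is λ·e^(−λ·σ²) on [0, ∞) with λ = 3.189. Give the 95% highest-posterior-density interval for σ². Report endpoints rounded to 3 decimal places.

[0.000, 0.939]

The exponential density is strictly decreasing on [0, ∞), so the HPD interval is anchored at 0: [0, q] with P(σ² ≤ q) = 0.95.
q = −ln(1 − 0.95) / 3.189 = 2.9957 / 3.189 = 0.939.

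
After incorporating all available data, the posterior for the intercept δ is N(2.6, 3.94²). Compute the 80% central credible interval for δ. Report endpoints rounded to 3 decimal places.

The posterior is symmetric, so the 80% equal-tailed interval is δ = 2.6 ± z·3.94 with z = 1.282.
Half-width: 1.282 × 3.94 = 5.049.
2.6 − 5.049 = -2.449; 2.6 + 5.049 = 7.649.

[-2.449, 7.649]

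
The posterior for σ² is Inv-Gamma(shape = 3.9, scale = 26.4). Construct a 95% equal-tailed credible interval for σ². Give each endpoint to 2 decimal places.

[3.06, 25.40]

Inverse-Gamma(3.9, 26.4) quantiles: F⁻¹(0.025) and F⁻¹(0.975).
Equivalently, 1/σ² ~ Gamma(3.9, rate = 26.4); invert its 0.975 and 0.025 quantiles.
Posterior mean ≈ 9.10, SD ≈ 6.60; a Normal approximation gives roughly [-3.84, 22.05].
Exact: lower = 3.06; upper = 25.40.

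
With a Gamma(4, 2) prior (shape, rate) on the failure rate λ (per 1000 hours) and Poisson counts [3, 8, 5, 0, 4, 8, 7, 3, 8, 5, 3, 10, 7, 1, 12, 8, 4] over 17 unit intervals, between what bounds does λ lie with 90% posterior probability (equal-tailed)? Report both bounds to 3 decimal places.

[4.428, 6.158]

Posterior: Gamma(4+96, 2+17) = Gamma(100, 19) (shape, rate).
Equal-tailed 90% interval: Gamma(100, 19) quantiles at 0.05 and 0.95.
Posterior mean ≈ 5.263, SD ≈ 0.526; a Normal approximation gives roughly [4.397, 6.129].
Exact: lower = 4.428; upper = 6.158.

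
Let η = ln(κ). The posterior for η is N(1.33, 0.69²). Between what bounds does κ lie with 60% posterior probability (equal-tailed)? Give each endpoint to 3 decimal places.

On the log scale the 60% interval is 1.33 ± 0.842 × 0.69 = [0.7493, 1.9107].
Exponentiate: [e^0.7493, e^1.9107] = [2.115, 6.758].

[2.115, 6.758]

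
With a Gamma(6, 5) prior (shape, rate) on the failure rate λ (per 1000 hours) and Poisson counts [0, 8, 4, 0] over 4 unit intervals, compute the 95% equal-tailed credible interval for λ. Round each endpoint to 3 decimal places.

[1.185, 3.024]

Posterior: Gamma(6+12, 5+4) = Gamma(18, 9) (shape, rate).
Equal-tailed 95% interval: Gamma(18, 9) quantiles at 0.025 and 0.975.
Posterior mean ≈ 2.000, SD ≈ 0.471; a Normal approximation gives roughly [1.076, 2.924].
Exact: lower = 1.185; upper = 3.024.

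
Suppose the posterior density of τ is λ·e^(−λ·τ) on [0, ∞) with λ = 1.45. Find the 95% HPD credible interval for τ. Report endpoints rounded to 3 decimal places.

[0.000, 2.066]

The exponential density is strictly decreasing on [0, ∞), so the HPD interval is anchored at 0: [0, q] with P(τ ≤ q) = 0.95.
q = −ln(1 − 0.95) / 1.45 = 2.9957 / 1.45 = 2.066.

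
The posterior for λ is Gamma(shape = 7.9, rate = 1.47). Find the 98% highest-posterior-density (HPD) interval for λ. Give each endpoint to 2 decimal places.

The posterior is unimodal and skewed, so the HPD interval has equal density at both endpoints and is the shortest 98% interval.
Solving f(1.64) = f(10.24) with F(10.24) − F(1.64) = 0.98 gives [1.64, 10.24].
For comparison, the equal-tailed interval is [1.94, 10.79]; the HPD is narrower and shifted toward the mode.

[1.64, 10.24]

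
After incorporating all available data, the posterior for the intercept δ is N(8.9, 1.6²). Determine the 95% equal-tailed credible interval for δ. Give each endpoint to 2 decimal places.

The posterior is symmetric, so the 95% equal-tailed interval is δ = 8.9 ± z·1.6 with z = 1.960.
Half-width: 1.960 × 1.6 = 3.14.
8.9 − 3.14 = 5.76; 8.9 + 3.14 = 12.04.

[5.76, 12.04]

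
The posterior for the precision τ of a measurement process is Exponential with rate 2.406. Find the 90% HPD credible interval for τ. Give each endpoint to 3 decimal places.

The exponential density is strictly decreasing on [0, ∞), so the HPD interval is anchored at 0: [0, q] with P(τ ≤ q) = 0.90.
q = −ln(1 − 0.90) / 2.406 = 2.3026 / 2.406 = 0.957.

[0.000, 0.957]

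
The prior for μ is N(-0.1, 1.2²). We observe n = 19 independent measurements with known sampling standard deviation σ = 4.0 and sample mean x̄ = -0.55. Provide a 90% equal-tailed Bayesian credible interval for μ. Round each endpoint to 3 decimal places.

Posterior precision = 1/1.2² + 19/4.0² = 0.6944 + 1.1875 = 1.8819, so posterior SD = 0.7289.
Posterior mean = (-0.1/1.2² + 19·-0.55/4.0²) / 1.8819 = -0.3839.
Interval: -0.3839 ± 1.645 × 0.7289 → [-1.583, 0.815].

[-1.583, 0.815]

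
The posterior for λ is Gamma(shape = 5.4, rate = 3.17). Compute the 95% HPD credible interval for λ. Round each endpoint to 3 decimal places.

[0.448, 3.157]

The posterior is unimodal and skewed, so the HPD interval has equal density at both endpoints and is the shortest 95% interval.
Solving f(0.448) = f(3.157) with F(3.157) − F(0.448) = 0.95 gives [0.448, 3.157].
For comparison, the equal-tailed interval is [0.584, 3.412]; the HPD is narrower and shifted toward the mode.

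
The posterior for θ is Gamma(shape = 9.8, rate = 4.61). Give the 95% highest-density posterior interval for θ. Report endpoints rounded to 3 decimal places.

[0.902, 3.479]

The posterior is unimodal and skewed, so the HPD interval has equal density at both endpoints and is the shortest 95% interval.
Solving f(0.902) = f(3.479) with F(3.479) − F(0.902) = 0.95 gives [0.902, 3.479].
For comparison, the equal-tailed interval is [1.010, 3.649]; the HPD is narrower and shifted toward the mode.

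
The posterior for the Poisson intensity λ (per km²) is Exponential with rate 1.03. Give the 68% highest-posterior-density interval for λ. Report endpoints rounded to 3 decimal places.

The exponential density is strictly decreasing on [0, ∞), so the HPD interval is anchored at 0: [0, q] with P(λ ≤ q) = 0.68.
q = −ln(1 − 0.68) / 1.03 = 1.1394 / 1.03 = 1.106.

[0.000, 1.106]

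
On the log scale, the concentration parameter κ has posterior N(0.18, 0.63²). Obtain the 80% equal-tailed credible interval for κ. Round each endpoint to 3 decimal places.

On the log scale the 80% interval is 0.18 ± 1.282 × 0.63 = [-0.6274, 0.9874].
Exponentiate: [e^-0.6274, e^0.9874] = [0.534, 2.684].

[0.534, 2.684]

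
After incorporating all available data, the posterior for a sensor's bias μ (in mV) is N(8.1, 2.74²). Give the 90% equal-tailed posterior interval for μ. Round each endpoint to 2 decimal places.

[3.59, 12.61]

The posterior is symmetric, so the 90% equal-tailed interval is μ = 8.1 ± z·2.74 with z = 1.645.
Half-width: 1.645 × 2.74 = 4.51.
8.1 − 4.51 = 3.59; 8.1 + 4.51 = 12.61.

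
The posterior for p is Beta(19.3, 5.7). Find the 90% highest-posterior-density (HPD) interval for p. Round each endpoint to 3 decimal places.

[0.642, 0.907]

The posterior is unimodal and skewed, so the HPD interval has equal density at both endpoints and is the shortest 90% interval.
Solving f(0.642) = f(0.907) with F(0.907) − F(0.642) = 0.90 gives [0.642, 0.907].
For comparison, the equal-tailed interval is [0.625, 0.894]; the HPD is narrower and shifted toward the mode.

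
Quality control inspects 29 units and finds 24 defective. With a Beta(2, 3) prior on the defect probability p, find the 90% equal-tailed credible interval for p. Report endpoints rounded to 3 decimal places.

[0.638, 0.873]

Posterior: Beta(2+24, 3+5) = Beta(26, 8).
Equal-tailed 90% interval: the 0.05 and 0.95 quantiles of Beta(26, 8).
Posterior mean ≈ 0.765, SD ≈ 0.072; a Normal approximation gives roughly [0.647, 0.883].
Exact: F⁻¹(0.05) = 0.638; F⁻¹(0.95) = 0.873.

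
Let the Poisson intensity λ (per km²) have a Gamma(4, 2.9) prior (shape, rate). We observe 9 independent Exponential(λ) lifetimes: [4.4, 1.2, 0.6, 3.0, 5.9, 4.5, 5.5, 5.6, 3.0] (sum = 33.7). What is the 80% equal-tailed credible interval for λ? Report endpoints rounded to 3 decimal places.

Posterior: Gamma(4+9, 2.9+33.7) = Gamma(13, 36.6) (shape, rate).
Equal-tailed 80% interval: Gamma(13, 36.6) quantiles at 0.1 and 0.9.
Posterior mean ≈ 0.355, SD ≈ 0.099; a Normal approximation gives roughly [0.229, 0.481].
Exact: lower = 0.236; upper = 0.486.

[0.236, 0.486]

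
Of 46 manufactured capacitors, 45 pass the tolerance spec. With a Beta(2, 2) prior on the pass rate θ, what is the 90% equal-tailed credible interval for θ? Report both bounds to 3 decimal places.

[0.877, 0.983]

Posterior: Beta(2+45, 2+1) = Beta(47, 3).
Equal-tailed 90% interval: the 0.05 and 0.95 quantiles of Beta(47, 3).
Posterior mean ≈ 0.940, SD ≈ 0.033; a Normal approximation gives roughly [0.885, 0.995].
Exact: F⁻¹(0.05) = 0.877; F⁻¹(0.95) = 0.983.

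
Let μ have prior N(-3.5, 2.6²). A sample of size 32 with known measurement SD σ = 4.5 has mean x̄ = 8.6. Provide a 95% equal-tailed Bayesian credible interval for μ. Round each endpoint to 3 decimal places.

Posterior precision = 1/2.6² + 32/4.5² = 0.1479 + 1.5802 = 1.7282, so posterior SD = 0.7607.
Posterior mean = (-3.5/2.6² + 32·8.6/4.5²) / 1.7282 = 7.5643.
Interval: 7.5643 ± 1.960 × 0.7607 → [6.073, 9.055].

[6.073, 9.055]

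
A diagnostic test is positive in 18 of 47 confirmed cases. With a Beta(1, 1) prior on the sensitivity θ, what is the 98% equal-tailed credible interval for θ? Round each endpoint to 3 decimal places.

Posterior: Beta(1+18, 1+29) = Beta(19, 30).
Equal-tailed 98% interval: the 0.01 and 0.99 quantiles of Beta(19, 30).
Posterior mean ≈ 0.388, SD ≈ 0.069; a Normal approximation gives roughly [0.227, 0.548].
Exact: F⁻¹(0.01) = 0.236; F⁻¹(0.99) = 0.553.

[0.236, 0.553]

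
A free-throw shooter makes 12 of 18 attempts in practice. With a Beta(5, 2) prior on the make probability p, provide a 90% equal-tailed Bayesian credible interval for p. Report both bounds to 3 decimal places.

[0.521, 0.822]

Posterior: Beta(5+12, 2+6) = Beta(17, 8).
Equal-tailed 90% interval: the 0.05 and 0.95 quantiles of Beta(17, 8).
Posterior mean ≈ 0.680, SD ≈ 0.091; a Normal approximation gives roughly [0.530, 0.830].
Exact: F⁻¹(0.05) = 0.521; F⁻¹(0.95) = 0.822.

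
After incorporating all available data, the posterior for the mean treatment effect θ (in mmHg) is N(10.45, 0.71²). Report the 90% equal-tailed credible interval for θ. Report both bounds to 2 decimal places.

[9.28, 11.62]

The posterior is symmetric, so the 90% equal-tailed interval is θ = 10.45 ± z·0.71 with z = 1.645.
Half-width: 1.645 × 0.71 = 1.17.
10.45 − 1.17 = 9.28; 10.45 + 1.17 = 11.62.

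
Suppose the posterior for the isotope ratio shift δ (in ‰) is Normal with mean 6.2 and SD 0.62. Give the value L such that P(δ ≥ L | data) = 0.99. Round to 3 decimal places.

4.758

Need L with P(δ ≥ L) = 0.99: L = 6.2 − z_{0.01}·0.62.
z = 2.326; L = 6.2 − 2.326 × 0.62 = 4.758.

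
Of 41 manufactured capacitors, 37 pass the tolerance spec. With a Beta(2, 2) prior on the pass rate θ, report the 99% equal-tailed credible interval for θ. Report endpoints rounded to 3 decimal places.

Posterior: Beta(2+37, 2+4) = Beta(39, 6).
Equal-tailed 99% interval: the 0.005 and 0.995 quantiles of Beta(39, 6).
Posterior mean ≈ 0.867, SD ≈ 0.050; a Normal approximation gives roughly [0.738, 0.996].
Exact: F⁻¹(0.005) = 0.710; F⁻¹(0.995) = 0.964.

[0.710, 0.964]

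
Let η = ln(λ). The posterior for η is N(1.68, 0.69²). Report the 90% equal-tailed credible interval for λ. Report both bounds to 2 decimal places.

On the log scale the 90% interval is 1.68 ± 1.645 × 0.69 = [0.5451, 2.8149].
Exponentiate: [e^0.5451, e^2.8149] = [1.72, 16.69].

[1.72, 16.69]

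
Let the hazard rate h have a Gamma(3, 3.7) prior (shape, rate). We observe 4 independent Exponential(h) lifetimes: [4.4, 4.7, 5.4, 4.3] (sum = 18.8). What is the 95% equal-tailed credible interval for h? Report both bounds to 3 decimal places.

Posterior: Gamma(3+4, 3.7+18.8) = Gamma(7, 22.5) (shape, rate).
Equal-tailed 95% interval: Gamma(7, 22.5) quantiles at 0.025 and 0.975.
Posterior mean ≈ 0.311, SD ≈ 0.118; a Normal approximation gives roughly [0.081, 0.542].
Exact: lower = 0.125; upper = 0.580.

[0.125, 0.580]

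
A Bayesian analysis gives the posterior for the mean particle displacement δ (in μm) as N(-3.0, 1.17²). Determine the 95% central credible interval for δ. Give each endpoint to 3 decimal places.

[-5.293, -0.707]

The posterior is symmetric, so the 95% equal-tailed interval is δ = -3.0 ± z·1.17 with z = 1.960.
Half-width: 1.960 × 1.17 = 2.293.
-3.0 − 2.293 = -5.293; -3.0 + 2.293 = -0.707.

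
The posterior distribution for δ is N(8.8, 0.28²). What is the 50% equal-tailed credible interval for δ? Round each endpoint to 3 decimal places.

[8.611, 8.989]

The posterior is symmetric, so the 50% equal-tailed interval is δ = 8.8 ± z·0.28 with z = 0.674.
Half-width: 0.674 × 0.28 = 0.189.
8.8 − 0.189 = 8.611; 8.8 + 0.189 = 8.989.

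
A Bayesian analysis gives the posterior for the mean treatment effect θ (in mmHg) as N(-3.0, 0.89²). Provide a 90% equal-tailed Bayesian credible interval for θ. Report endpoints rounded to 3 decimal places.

The posterior is symmetric, so the 90% equal-tailed interval is θ = -3.0 ± z·0.89 with z = 1.645.
Half-width: 1.645 × 0.89 = 1.464.
-3.0 − 1.464 = -4.464; -3.0 + 1.464 = -1.536.

[-4.464, -1.536]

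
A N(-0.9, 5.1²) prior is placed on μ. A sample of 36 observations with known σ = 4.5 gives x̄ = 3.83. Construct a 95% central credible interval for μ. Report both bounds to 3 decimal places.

Posterior precision = 1/5.1² + 36/4.5² = 0.0384 + 1.7778 = 1.8162, so posterior SD = 0.7420.
Posterior mean = (-0.9/5.1² + 36·3.83/4.5²) / 1.8162 = 3.7299.
Interval: 3.7299 ± 1.960 × 0.7420 → [2.276, 5.184].

[2.276, 5.184]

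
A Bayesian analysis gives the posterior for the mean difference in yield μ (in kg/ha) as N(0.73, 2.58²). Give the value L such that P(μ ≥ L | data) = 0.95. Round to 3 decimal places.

-3.514

Need L with P(μ ≥ L) = 0.95: L = 0.73 − z_{0.05}·2.58.
z = 1.645; L = 0.73 − 1.645 × 2.58 = -3.514.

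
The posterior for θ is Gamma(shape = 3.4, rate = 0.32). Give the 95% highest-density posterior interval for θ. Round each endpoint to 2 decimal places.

[1.42, 21.97]

The posterior is unimodal and skewed, so the HPD interval has equal density at both endpoints and is the shortest 95% interval.
Solving f(1.42) = f(21.97) with F(21.97) − F(1.42) = 0.95 gives [1.42, 21.97].
For comparison, the equal-tailed interval is [2.49, 24.54]; the HPD is narrower and shifted toward the mode.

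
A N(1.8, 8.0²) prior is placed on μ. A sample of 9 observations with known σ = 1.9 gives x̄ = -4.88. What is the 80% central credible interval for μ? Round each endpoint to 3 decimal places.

Posterior precision = 1/8.0² + 9/1.9² = 0.0156 + 2.4931 = 2.5087, so posterior SD = 0.6314.
Posterior mean = (1.8/8.0² + 9·-4.88/1.9²) / 2.5087 = -4.8384.
Interval: -4.8384 ± 1.282 × 0.6314 → [-5.648, -4.029].

[-5.648, -4.029]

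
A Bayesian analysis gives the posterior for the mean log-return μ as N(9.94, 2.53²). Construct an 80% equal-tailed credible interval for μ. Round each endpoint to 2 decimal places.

[6.70, 13.18]

The posterior is symmetric, so the 80% equal-tailed interval is μ = 9.94 ± z·2.53 with z = 1.282.
Half-width: 1.282 × 2.53 = 3.24.
9.94 − 3.24 = 6.70; 9.94 + 3.24 = 13.18.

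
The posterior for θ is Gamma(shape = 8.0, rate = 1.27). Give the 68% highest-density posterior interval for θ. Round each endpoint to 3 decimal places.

[3.672, 7.882]

The posterior is unimodal and skewed, so the HPD interval has equal density at both endpoints and is the shortest 68% interval.
Solving f(3.672) = f(7.882) with F(7.882) − F(3.672) = 0.68 gives [3.672, 7.882].
For comparison, the equal-tailed interval is [4.129, 8.465]; the HPD is narrower and shifted toward the mode.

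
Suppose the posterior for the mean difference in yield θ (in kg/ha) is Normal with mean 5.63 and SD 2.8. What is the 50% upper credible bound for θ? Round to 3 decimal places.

Need U with P(θ ≤ U) = 0.50: U = 5.63 + z_{0.5}·2.8.
z = 0.000; U = 5.63 + 0.000 × 2.8 = 5.630.

5.630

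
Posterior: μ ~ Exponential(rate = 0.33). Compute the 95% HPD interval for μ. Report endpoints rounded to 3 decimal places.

[0.000, 9.078]

The exponential density is strictly decreasing on [0, ∞), so the HPD interval is anchored at 0: [0, q] with P(μ ≤ q) = 0.95.
q = −ln(1 − 0.95) / 0.33 = 2.9957 / 0.33 = 9.078.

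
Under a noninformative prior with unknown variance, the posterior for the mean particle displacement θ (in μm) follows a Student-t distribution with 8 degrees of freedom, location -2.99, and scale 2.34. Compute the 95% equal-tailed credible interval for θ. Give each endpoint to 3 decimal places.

The t_8 distribution is symmetric; the 95% interval is -2.99 ± t·2.34 with t_{0.975,8} = 2.306.
Half-width: 2.306 × 2.34 = 5.396.
-2.99 − 5.396 = -8.386; -2.99 + 5.396 = 2.406.

[-8.386, 2.406]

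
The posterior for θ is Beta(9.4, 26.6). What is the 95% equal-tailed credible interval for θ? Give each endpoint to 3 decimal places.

Posterior: Beta(9.4, 26.6).
Equal-tailed 95% interval: the 0.025 and 0.975 quantiles of Beta(9.4, 26.6).
Posterior mean ≈ 0.261, SD ≈ 0.072; a Normal approximation gives roughly [0.120, 0.403].
Exact: F⁻¹(0.025) = 0.133; F⁻¹(0.975) = 0.414.

[0.133, 0.414]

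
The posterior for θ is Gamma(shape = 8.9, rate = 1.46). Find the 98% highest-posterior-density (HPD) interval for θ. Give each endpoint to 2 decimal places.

The posterior is unimodal and skewed, so the HPD interval has equal density at both endpoints and is the shortest 98% interval.
Solving f(2.05) = f(11.28) with F(11.28) − F(2.05) = 0.98 gives [2.05, 11.28].
For comparison, the equal-tailed interval is [2.36, 11.82]; the HPD is narrower and shifted toward the mode.

[2.05, 11.28]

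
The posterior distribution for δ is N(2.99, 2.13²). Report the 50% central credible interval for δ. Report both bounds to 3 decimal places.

The posterior is symmetric, so the 50% equal-tailed interval is δ = 2.99 ± z·2.13 with z = 0.674.
Half-width: 0.674 × 2.13 = 1.437.
2.99 − 1.437 = 1.553; 2.99 + 1.437 = 4.427.

[1.553, 4.427]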